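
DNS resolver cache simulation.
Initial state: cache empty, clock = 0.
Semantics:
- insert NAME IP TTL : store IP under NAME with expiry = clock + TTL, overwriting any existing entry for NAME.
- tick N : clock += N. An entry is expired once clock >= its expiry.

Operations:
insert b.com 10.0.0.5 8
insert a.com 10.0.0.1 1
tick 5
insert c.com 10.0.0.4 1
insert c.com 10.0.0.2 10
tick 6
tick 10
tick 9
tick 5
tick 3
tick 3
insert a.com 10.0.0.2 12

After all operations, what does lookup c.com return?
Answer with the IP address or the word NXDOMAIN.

Answer: NXDOMAIN

Derivation:
Op 1: insert b.com -> 10.0.0.5 (expiry=0+8=8). clock=0
Op 2: insert a.com -> 10.0.0.1 (expiry=0+1=1). clock=0
Op 3: tick 5 -> clock=5. purged={a.com}
Op 4: insert c.com -> 10.0.0.4 (expiry=5+1=6). clock=5
Op 5: insert c.com -> 10.0.0.2 (expiry=5+10=15). clock=5
Op 6: tick 6 -> clock=11. purged={b.com}
Op 7: tick 10 -> clock=21. purged={c.com}
Op 8: tick 9 -> clock=30.
Op 9: tick 5 -> clock=35.
Op 10: tick 3 -> clock=38.
Op 11: tick 3 -> clock=41.
Op 12: insert a.com -> 10.0.0.2 (expiry=41+12=53). clock=41
lookup c.com: not in cache (expired or never inserted)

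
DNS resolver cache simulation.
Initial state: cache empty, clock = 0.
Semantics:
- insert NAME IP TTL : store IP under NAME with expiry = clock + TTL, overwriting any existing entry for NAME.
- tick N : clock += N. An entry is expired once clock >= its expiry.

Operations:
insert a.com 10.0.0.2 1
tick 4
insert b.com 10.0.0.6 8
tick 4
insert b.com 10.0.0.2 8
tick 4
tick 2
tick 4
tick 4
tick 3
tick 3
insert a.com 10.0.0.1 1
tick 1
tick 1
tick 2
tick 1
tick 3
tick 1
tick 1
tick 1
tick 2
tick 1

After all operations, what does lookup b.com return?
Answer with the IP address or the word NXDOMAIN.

Answer: NXDOMAIN

Derivation:
Op 1: insert a.com -> 10.0.0.2 (expiry=0+1=1). clock=0
Op 2: tick 4 -> clock=4. purged={a.com}
Op 3: insert b.com -> 10.0.0.6 (expiry=4+8=12). clock=4
Op 4: tick 4 -> clock=8.
Op 5: insert b.com -> 10.0.0.2 (expiry=8+8=16). clock=8
Op 6: tick 4 -> clock=12.
Op 7: tick 2 -> clock=14.
Op 8: tick 4 -> clock=18. purged={b.com}
Op 9: tick 4 -> clock=22.
Op 10: tick 3 -> clock=25.
Op 11: tick 3 -> clock=28.
Op 12: insert a.com -> 10.0.0.1 (expiry=28+1=29). clock=28
Op 13: tick 1 -> clock=29. purged={a.com}
Op 14: tick 1 -> clock=30.
Op 15: tick 2 -> clock=32.
Op 16: tick 1 -> clock=33.
Op 17: tick 3 -> clock=36.
Op 18: tick 1 -> clock=37.
Op 19: tick 1 -> clock=38.
Op 20: tick 1 -> clock=39.
Op 21: tick 2 -> clock=41.
Op 22: tick 1 -> clock=42.
lookup b.com: not in cache (expired or never inserted)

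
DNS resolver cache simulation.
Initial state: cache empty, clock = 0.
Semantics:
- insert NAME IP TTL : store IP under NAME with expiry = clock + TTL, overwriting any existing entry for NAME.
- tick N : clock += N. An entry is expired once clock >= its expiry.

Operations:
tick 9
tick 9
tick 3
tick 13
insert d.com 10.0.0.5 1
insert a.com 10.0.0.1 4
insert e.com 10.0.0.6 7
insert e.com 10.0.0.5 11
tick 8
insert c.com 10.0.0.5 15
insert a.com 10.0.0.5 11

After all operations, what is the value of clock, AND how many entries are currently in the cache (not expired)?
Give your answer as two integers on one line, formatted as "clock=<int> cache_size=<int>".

Answer: clock=42 cache_size=3

Derivation:
Op 1: tick 9 -> clock=9.
Op 2: tick 9 -> clock=18.
Op 3: tick 3 -> clock=21.
Op 4: tick 13 -> clock=34.
Op 5: insert d.com -> 10.0.0.5 (expiry=34+1=35). clock=34
Op 6: insert a.com -> 10.0.0.1 (expiry=34+4=38). clock=34
Op 7: insert e.com -> 10.0.0.6 (expiry=34+7=41). clock=34
Op 8: insert e.com -> 10.0.0.5 (expiry=34+11=45). clock=34
Op 9: tick 8 -> clock=42. purged={a.com,d.com}
Op 10: insert c.com -> 10.0.0.5 (expiry=42+15=57). clock=42
Op 11: insert a.com -> 10.0.0.5 (expiry=42+11=53). clock=42
Final clock = 42
Final cache (unexpired): {a.com,c.com,e.com} -> size=3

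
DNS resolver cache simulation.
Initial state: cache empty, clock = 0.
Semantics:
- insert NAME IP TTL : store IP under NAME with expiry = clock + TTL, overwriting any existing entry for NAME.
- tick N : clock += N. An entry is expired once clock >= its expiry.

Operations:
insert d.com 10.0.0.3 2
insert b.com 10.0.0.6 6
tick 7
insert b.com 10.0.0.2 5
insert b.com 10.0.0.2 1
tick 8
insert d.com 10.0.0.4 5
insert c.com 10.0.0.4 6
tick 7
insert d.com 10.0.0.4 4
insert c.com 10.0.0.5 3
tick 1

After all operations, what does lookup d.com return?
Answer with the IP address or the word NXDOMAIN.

Op 1: insert d.com -> 10.0.0.3 (expiry=0+2=2). clock=0
Op 2: insert b.com -> 10.0.0.6 (expiry=0+6=6). clock=0
Op 3: tick 7 -> clock=7. purged={b.com,d.com}
Op 4: insert b.com -> 10.0.0.2 (expiry=7+5=12). clock=7
Op 5: insert b.com -> 10.0.0.2 (expiry=7+1=8). clock=7
Op 6: tick 8 -> clock=15. purged={b.com}
Op 7: insert d.com -> 10.0.0.4 (expiry=15+5=20). clock=15
Op 8: insert c.com -> 10.0.0.4 (expiry=15+6=21). clock=15
Op 9: tick 7 -> clock=22. purged={c.com,d.com}
Op 10: insert d.com -> 10.0.0.4 (expiry=22+4=26). clock=22
Op 11: insert c.com -> 10.0.0.5 (expiry=22+3=25). clock=22
Op 12: tick 1 -> clock=23.
lookup d.com: present, ip=10.0.0.4 expiry=26 > clock=23

Answer: 10.0.0.4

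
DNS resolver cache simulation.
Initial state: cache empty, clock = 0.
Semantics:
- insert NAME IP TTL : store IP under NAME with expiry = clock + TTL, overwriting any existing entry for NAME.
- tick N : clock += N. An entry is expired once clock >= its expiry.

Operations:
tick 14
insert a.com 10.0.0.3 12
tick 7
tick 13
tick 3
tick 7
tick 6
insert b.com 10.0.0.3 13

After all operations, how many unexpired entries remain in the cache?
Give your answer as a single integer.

Op 1: tick 14 -> clock=14.
Op 2: insert a.com -> 10.0.0.3 (expiry=14+12=26). clock=14
Op 3: tick 7 -> clock=21.
Op 4: tick 13 -> clock=34. purged={a.com}
Op 5: tick 3 -> clock=37.
Op 6: tick 7 -> clock=44.
Op 7: tick 6 -> clock=50.
Op 8: insert b.com -> 10.0.0.3 (expiry=50+13=63). clock=50
Final cache (unexpired): {b.com} -> size=1

Answer: 1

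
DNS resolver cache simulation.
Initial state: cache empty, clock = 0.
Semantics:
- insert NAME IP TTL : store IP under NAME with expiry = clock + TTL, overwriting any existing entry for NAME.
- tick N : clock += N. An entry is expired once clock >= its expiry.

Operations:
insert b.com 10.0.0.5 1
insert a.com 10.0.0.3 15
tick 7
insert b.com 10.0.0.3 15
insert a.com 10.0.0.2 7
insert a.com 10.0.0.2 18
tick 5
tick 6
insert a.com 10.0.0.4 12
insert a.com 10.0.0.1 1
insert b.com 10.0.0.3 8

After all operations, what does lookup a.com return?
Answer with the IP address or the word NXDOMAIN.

Answer: 10.0.0.1

Derivation:
Op 1: insert b.com -> 10.0.0.5 (expiry=0+1=1). clock=0
Op 2: insert a.com -> 10.0.0.3 (expiry=0+15=15). clock=0
Op 3: tick 7 -> clock=7. purged={b.com}
Op 4: insert b.com -> 10.0.0.3 (expiry=7+15=22). clock=7
Op 5: insert a.com -> 10.0.0.2 (expiry=7+7=14). clock=7
Op 6: insert a.com -> 10.0.0.2 (expiry=7+18=25). clock=7
Op 7: tick 5 -> clock=12.
Op 8: tick 6 -> clock=18.
Op 9: insert a.com -> 10.0.0.4 (expiry=18+12=30). clock=18
Op 10: insert a.com -> 10.0.0.1 (expiry=18+1=19). clock=18
Op 11: insert b.com -> 10.0.0.3 (expiry=18+8=26). clock=18
lookup a.com: present, ip=10.0.0.1 expiry=19 > clock=18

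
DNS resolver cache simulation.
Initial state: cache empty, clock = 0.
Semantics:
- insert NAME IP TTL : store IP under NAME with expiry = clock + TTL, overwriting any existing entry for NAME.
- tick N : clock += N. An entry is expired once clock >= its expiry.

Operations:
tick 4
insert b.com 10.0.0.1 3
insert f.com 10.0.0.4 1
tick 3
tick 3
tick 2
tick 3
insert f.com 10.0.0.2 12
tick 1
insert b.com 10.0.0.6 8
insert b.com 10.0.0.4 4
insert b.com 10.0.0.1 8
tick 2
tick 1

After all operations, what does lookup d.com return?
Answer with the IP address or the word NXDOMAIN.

Op 1: tick 4 -> clock=4.
Op 2: insert b.com -> 10.0.0.1 (expiry=4+3=7). clock=4
Op 3: insert f.com -> 10.0.0.4 (expiry=4+1=5). clock=4
Op 4: tick 3 -> clock=7. purged={b.com,f.com}
Op 5: tick 3 -> clock=10.
Op 6: tick 2 -> clock=12.
Op 7: tick 3 -> clock=15.
Op 8: insert f.com -> 10.0.0.2 (expiry=15+12=27). clock=15
Op 9: tick 1 -> clock=16.
Op 10: insert b.com -> 10.0.0.6 (expiry=16+8=24). clock=16
Op 11: insert b.com -> 10.0.0.4 (expiry=16+4=20). clock=16
Op 12: insert b.com -> 10.0.0.1 (expiry=16+8=24). clock=16
Op 13: tick 2 -> clock=18.
Op 14: tick 1 -> clock=19.
lookup d.com: not in cache (expired or never inserted)

Answer: NXDOMAIN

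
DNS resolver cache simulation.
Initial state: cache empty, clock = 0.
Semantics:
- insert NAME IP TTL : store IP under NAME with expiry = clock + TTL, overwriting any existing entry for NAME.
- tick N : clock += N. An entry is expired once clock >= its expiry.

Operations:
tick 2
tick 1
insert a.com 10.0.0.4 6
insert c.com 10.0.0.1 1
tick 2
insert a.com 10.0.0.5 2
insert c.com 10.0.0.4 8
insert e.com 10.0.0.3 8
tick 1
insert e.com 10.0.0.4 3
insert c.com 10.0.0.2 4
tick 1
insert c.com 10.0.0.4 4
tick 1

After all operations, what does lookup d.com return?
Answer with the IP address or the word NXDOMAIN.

Op 1: tick 2 -> clock=2.
Op 2: tick 1 -> clock=3.
Op 3: insert a.com -> 10.0.0.4 (expiry=3+6=9). clock=3
Op 4: insert c.com -> 10.0.0.1 (expiry=3+1=4). clock=3
Op 5: tick 2 -> clock=5. purged={c.com}
Op 6: insert a.com -> 10.0.0.5 (expiry=5+2=7). clock=5
Op 7: insert c.com -> 10.0.0.4 (expiry=5+8=13). clock=5
Op 8: insert e.com -> 10.0.0.3 (expiry=5+8=13). clock=5
Op 9: tick 1 -> clock=6.
Op 10: insert e.com -> 10.0.0.4 (expiry=6+3=9). clock=6
Op 11: insert c.com -> 10.0.0.2 (expiry=6+4=10). clock=6
Op 12: tick 1 -> clock=7. purged={a.com}
Op 13: insert c.com -> 10.0.0.4 (expiry=7+4=11). clock=7
Op 14: tick 1 -> clock=8.
lookup d.com: not in cache (expired or never inserted)

Answer: NXDOMAIN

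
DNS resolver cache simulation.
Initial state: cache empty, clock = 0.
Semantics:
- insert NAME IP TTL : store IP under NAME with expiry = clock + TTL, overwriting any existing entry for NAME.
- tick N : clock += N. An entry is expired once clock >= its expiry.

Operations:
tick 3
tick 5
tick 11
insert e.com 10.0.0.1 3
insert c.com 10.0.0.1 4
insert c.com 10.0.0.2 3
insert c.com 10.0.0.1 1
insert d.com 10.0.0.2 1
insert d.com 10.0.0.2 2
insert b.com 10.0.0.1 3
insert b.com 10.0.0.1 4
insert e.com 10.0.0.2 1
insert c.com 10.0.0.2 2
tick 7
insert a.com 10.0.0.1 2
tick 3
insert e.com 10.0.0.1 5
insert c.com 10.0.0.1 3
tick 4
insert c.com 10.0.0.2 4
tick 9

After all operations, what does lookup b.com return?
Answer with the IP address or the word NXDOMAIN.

Answer: NXDOMAIN

Derivation:
Op 1: tick 3 -> clock=3.
Op 2: tick 5 -> clock=8.
Op 3: tick 11 -> clock=19.
Op 4: insert e.com -> 10.0.0.1 (expiry=19+3=22). clock=19
Op 5: insert c.com -> 10.0.0.1 (expiry=19+4=23). clock=19
Op 6: insert c.com -> 10.0.0.2 (expiry=19+3=22). clock=19
Op 7: insert c.com -> 10.0.0.1 (expiry=19+1=20). clock=19
Op 8: insert d.com -> 10.0.0.2 (expiry=19+1=20). clock=19
Op 9: insert d.com -> 10.0.0.2 (expiry=19+2=21). clock=19
Op 10: insert b.com -> 10.0.0.1 (expiry=19+3=22). clock=19
Op 11: insert b.com -> 10.0.0.1 (expiry=19+4=23). clock=19
Op 12: insert e.com -> 10.0.0.2 (expiry=19+1=20). clock=19
Op 13: insert c.com -> 10.0.0.2 (expiry=19+2=21). clock=19
Op 14: tick 7 -> clock=26. purged={b.com,c.com,d.com,e.com}
Op 15: insert a.com -> 10.0.0.1 (expiry=26+2=28). clock=26
Op 16: tick 3 -> clock=29. purged={a.com}
Op 17: insert e.com -> 10.0.0.1 (expiry=29+5=34). clock=29
Op 18: insert c.com -> 10.0.0.1 (expiry=29+3=32). clock=29
Op 19: tick 4 -> clock=33. purged={c.com}
Op 20: insert c.com -> 10.0.0.2 (expiry=33+4=37). clock=33
Op 21: tick 9 -> clock=42. purged={c.com,e.com}
lookup b.com: not in cache (expired or never inserted)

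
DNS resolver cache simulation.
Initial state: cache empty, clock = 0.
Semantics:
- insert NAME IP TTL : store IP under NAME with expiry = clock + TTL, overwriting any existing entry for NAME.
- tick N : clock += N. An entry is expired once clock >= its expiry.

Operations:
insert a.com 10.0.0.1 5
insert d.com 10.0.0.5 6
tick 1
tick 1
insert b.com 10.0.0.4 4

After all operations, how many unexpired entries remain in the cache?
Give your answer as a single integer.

Op 1: insert a.com -> 10.0.0.1 (expiry=0+5=5). clock=0
Op 2: insert d.com -> 10.0.0.5 (expiry=0+6=6). clock=0
Op 3: tick 1 -> clock=1.
Op 4: tick 1 -> clock=2.
Op 5: insert b.com -> 10.0.0.4 (expiry=2+4=6). clock=2
Final cache (unexpired): {a.com,b.com,d.com} -> size=3

Answer: 3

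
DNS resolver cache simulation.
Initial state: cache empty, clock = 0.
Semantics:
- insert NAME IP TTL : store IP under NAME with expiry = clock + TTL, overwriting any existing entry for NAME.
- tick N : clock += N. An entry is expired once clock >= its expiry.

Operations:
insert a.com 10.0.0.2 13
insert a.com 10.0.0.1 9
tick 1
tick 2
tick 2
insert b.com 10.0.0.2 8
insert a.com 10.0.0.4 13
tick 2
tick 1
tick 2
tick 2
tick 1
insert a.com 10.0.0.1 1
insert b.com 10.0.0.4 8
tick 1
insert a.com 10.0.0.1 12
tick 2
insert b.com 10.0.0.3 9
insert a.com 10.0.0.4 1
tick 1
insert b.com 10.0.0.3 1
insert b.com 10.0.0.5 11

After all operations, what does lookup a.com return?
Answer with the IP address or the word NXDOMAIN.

Op 1: insert a.com -> 10.0.0.2 (expiry=0+13=13). clock=0
Op 2: insert a.com -> 10.0.0.1 (expiry=0+9=9). clock=0
Op 3: tick 1 -> clock=1.
Op 4: tick 2 -> clock=3.
Op 5: tick 2 -> clock=5.
Op 6: insert b.com -> 10.0.0.2 (expiry=5+8=13). clock=5
Op 7: insert a.com -> 10.0.0.4 (expiry=5+13=18). clock=5
Op 8: tick 2 -> clock=7.
Op 9: tick 1 -> clock=8.
Op 10: tick 2 -> clock=10.
Op 11: tick 2 -> clock=12.
Op 12: tick 1 -> clock=13. purged={b.com}
Op 13: insert a.com -> 10.0.0.1 (expiry=13+1=14). clock=13
Op 14: insert b.com -> 10.0.0.4 (expiry=13+8=21). clock=13
Op 15: tick 1 -> clock=14. purged={a.com}
Op 16: insert a.com -> 10.0.0.1 (expiry=14+12=26). clock=14
Op 17: tick 2 -> clock=16.
Op 18: insert b.com -> 10.0.0.3 (expiry=16+9=25). clock=16
Op 19: insert a.com -> 10.0.0.4 (expiry=16+1=17). clock=16
Op 20: tick 1 -> clock=17. purged={a.com}
Op 21: insert b.com -> 10.0.0.3 (expiry=17+1=18). clock=17
Op 22: insert b.com -> 10.0.0.5 (expiry=17+11=28). clock=17
lookup a.com: not in cache (expired or never inserted)

Answer: NXDOMAIN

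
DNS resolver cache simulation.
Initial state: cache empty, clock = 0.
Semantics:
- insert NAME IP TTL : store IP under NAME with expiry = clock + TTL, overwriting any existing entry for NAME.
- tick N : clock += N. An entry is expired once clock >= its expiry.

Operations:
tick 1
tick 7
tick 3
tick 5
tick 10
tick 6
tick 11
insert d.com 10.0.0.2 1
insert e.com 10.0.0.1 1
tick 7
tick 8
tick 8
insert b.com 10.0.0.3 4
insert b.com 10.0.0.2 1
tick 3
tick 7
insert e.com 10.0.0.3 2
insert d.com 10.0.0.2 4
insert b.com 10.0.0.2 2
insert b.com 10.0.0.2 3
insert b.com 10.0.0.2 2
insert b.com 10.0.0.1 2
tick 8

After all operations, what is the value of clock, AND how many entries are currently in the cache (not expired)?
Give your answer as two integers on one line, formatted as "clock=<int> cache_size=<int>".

Answer: clock=84 cache_size=0

Derivation:
Op 1: tick 1 -> clock=1.
Op 2: tick 7 -> clock=8.
Op 3: tick 3 -> clock=11.
Op 4: tick 5 -> clock=16.
Op 5: tick 10 -> clock=26.
Op 6: tick 6 -> clock=32.
Op 7: tick 11 -> clock=43.
Op 8: insert d.com -> 10.0.0.2 (expiry=43+1=44). clock=43
Op 9: insert e.com -> 10.0.0.1 (expiry=43+1=44). clock=43
Op 10: tick 7 -> clock=50. purged={d.com,e.com}
Op 11: tick 8 -> clock=58.
Op 12: tick 8 -> clock=66.
Op 13: insert b.com -> 10.0.0.3 (expiry=66+4=70). clock=66
Op 14: insert b.com -> 10.0.0.2 (expiry=66+1=67). clock=66
Op 15: tick 3 -> clock=69. purged={b.com}
Op 16: tick 7 -> clock=76.
Op 17: insert e.com -> 10.0.0.3 (expiry=76+2=78). clock=76
Op 18: insert d.com -> 10.0.0.2 (expiry=76+4=80). clock=76
Op 19: insert b.com -> 10.0.0.2 (expiry=76+2=78). clock=76
Op 20: insert b.com -> 10.0.0.2 (expiry=76+3=79). clock=76
Op 21: insert b.com -> 10.0.0.2 (expiry=76+2=78). clock=76
Op 22: insert b.com -> 10.0.0.1 (expiry=76+2=78). clock=76
Op 23: tick 8 -> clock=84. purged={b.com,d.com,e.com}
Final clock = 84
Final cache (unexpired): {} -> size=0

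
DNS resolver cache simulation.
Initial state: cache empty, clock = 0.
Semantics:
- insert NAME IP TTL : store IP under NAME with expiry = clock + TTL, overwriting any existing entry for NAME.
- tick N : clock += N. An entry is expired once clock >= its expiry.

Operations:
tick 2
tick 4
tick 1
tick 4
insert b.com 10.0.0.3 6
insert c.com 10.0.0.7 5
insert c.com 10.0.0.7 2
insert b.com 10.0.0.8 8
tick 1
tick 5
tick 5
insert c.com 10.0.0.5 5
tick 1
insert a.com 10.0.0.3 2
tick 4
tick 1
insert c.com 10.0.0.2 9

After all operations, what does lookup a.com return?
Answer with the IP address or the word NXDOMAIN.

Op 1: tick 2 -> clock=2.
Op 2: tick 4 -> clock=6.
Op 3: tick 1 -> clock=7.
Op 4: tick 4 -> clock=11.
Op 5: insert b.com -> 10.0.0.3 (expiry=11+6=17). clock=11
Op 6: insert c.com -> 10.0.0.7 (expiry=11+5=16). clock=11
Op 7: insert c.com -> 10.0.0.7 (expiry=11+2=13). clock=11
Op 8: insert b.com -> 10.0.0.8 (expiry=11+8=19). clock=11
Op 9: tick 1 -> clock=12.
Op 10: tick 5 -> clock=17. purged={c.com}
Op 11: tick 5 -> clock=22. purged={b.com}
Op 12: insert c.com -> 10.0.0.5 (expiry=22+5=27). clock=22
Op 13: tick 1 -> clock=23.
Op 14: insert a.com -> 10.0.0.3 (expiry=23+2=25). clock=23
Op 15: tick 4 -> clock=27. purged={a.com,c.com}
Op 16: tick 1 -> clock=28.
Op 17: insert c.com -> 10.0.0.2 (expiry=28+9=37). clock=28
lookup a.com: not in cache (expired or never inserted)

Answer: NXDOMAIN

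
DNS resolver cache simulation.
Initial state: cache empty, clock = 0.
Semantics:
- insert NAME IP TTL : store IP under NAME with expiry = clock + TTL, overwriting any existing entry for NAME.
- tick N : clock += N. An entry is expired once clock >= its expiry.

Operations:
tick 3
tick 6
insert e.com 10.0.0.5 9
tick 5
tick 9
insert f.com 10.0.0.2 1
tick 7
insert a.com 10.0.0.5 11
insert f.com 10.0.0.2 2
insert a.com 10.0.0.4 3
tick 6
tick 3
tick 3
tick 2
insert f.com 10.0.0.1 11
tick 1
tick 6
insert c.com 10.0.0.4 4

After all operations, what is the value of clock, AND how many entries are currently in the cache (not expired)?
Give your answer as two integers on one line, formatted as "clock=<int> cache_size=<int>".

Op 1: tick 3 -> clock=3.
Op 2: tick 6 -> clock=9.
Op 3: insert e.com -> 10.0.0.5 (expiry=9+9=18). clock=9
Op 4: tick 5 -> clock=14.
Op 5: tick 9 -> clock=23. purged={e.com}
Op 6: insert f.com -> 10.0.0.2 (expiry=23+1=24). clock=23
Op 7: tick 7 -> clock=30. purged={f.com}
Op 8: insert a.com -> 10.0.0.5 (expiry=30+11=41). clock=30
Op 9: insert f.com -> 10.0.0.2 (expiry=30+2=32). clock=30
Op 10: insert a.com -> 10.0.0.4 (expiry=30+3=33). clock=30
Op 11: tick 6 -> clock=36. purged={a.com,f.com}
Op 12: tick 3 -> clock=39.
Op 13: tick 3 -> clock=42.
Op 14: tick 2 -> clock=44.
Op 15: insert f.com -> 10.0.0.1 (expiry=44+11=55). clock=44
Op 16: tick 1 -> clock=45.
Op 17: tick 6 -> clock=51.
Op 18: insert c.com -> 10.0.0.4 (expiry=51+4=55). clock=51
Final clock = 51
Final cache (unexpired): {c.com,f.com} -> size=2

Answer: clock=51 cache_size=2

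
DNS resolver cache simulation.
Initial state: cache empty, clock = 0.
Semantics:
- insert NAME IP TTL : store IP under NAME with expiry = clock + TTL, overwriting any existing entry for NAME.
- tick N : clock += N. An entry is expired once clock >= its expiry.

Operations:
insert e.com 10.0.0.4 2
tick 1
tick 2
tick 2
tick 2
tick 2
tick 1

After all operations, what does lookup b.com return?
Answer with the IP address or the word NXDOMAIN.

Answer: NXDOMAIN

Derivation:
Op 1: insert e.com -> 10.0.0.4 (expiry=0+2=2). clock=0
Op 2: tick 1 -> clock=1.
Op 3: tick 2 -> clock=3. purged={e.com}
Op 4: tick 2 -> clock=5.
Op 5: tick 2 -> clock=7.
Op 6: tick 2 -> clock=9.
Op 7: tick 1 -> clock=10.
lookup b.com: not in cache (expired or never inserted)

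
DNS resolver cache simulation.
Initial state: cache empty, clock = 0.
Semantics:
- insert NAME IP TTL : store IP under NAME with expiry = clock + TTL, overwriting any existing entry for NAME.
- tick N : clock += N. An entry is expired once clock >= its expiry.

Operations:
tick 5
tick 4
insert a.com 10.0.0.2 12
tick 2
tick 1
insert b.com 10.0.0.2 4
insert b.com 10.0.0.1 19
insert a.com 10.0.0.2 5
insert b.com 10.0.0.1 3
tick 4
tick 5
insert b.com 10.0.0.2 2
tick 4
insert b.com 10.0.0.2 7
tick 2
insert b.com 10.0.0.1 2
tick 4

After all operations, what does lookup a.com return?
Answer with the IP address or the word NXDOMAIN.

Op 1: tick 5 -> clock=5.
Op 2: tick 4 -> clock=9.
Op 3: insert a.com -> 10.0.0.2 (expiry=9+12=21). clock=9
Op 4: tick 2 -> clock=11.
Op 5: tick 1 -> clock=12.
Op 6: insert b.com -> 10.0.0.2 (expiry=12+4=16). clock=12
Op 7: insert b.com -> 10.0.0.1 (expiry=12+19=31). clock=12
Op 8: insert a.com -> 10.0.0.2 (expiry=12+5=17). clock=12
Op 9: insert b.com -> 10.0.0.1 (expiry=12+3=15). clock=12
Op 10: tick 4 -> clock=16. purged={b.com}
Op 11: tick 5 -> clock=21. purged={a.com}
Op 12: insert b.com -> 10.0.0.2 (expiry=21+2=23). clock=21
Op 13: tick 4 -> clock=25. purged={b.com}
Op 14: insert b.com -> 10.0.0.2 (expiry=25+7=32). clock=25
Op 15: tick 2 -> clock=27.
Op 16: insert b.com -> 10.0.0.1 (expiry=27+2=29). clock=27
Op 17: tick 4 -> clock=31. purged={b.com}
lookup a.com: not in cache (expired or never inserted)

Answer: NXDOMAIN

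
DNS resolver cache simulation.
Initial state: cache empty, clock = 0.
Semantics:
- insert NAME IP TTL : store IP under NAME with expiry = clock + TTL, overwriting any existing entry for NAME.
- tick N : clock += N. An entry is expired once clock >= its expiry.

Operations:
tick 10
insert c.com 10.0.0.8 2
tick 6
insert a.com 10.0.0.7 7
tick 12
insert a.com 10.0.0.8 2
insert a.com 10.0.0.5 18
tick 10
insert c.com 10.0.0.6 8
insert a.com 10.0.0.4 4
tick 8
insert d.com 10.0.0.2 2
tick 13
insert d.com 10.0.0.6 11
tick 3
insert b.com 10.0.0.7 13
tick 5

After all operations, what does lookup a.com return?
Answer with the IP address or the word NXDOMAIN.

Op 1: tick 10 -> clock=10.
Op 2: insert c.com -> 10.0.0.8 (expiry=10+2=12). clock=10
Op 3: tick 6 -> clock=16. purged={c.com}
Op 4: insert a.com -> 10.0.0.7 (expiry=16+7=23). clock=16
Op 5: tick 12 -> clock=28. purged={a.com}
Op 6: insert a.com -> 10.0.0.8 (expiry=28+2=30). clock=28
Op 7: insert a.com -> 10.0.0.5 (expiry=28+18=46). clock=28
Op 8: tick 10 -> clock=38.
Op 9: insert c.com -> 10.0.0.6 (expiry=38+8=46). clock=38
Op 10: insert a.com -> 10.0.0.4 (expiry=38+4=42). clock=38
Op 11: tick 8 -> clock=46. purged={a.com,c.com}
Op 12: insert d.com -> 10.0.0.2 (expiry=46+2=48). clock=46
Op 13: tick 13 -> clock=59. purged={d.com}
Op 14: insert d.com -> 10.0.0.6 (expiry=59+11=70). clock=59
Op 15: tick 3 -> clock=62.
Op 16: insert b.com -> 10.0.0.7 (expiry=62+13=75). clock=62
Op 17: tick 5 -> clock=67.
lookup a.com: not in cache (expired or never inserted)

Answer: NXDOMAIN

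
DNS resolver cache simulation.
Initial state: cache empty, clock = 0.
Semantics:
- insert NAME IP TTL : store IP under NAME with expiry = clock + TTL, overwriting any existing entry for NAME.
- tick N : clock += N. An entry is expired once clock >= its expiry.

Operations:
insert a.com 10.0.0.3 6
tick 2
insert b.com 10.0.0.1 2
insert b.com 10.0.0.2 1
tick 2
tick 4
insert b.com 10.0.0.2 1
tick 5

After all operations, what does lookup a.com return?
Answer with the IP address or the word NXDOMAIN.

Op 1: insert a.com -> 10.0.0.3 (expiry=0+6=6). clock=0
Op 2: tick 2 -> clock=2.
Op 3: insert b.com -> 10.0.0.1 (expiry=2+2=4). clock=2
Op 4: insert b.com -> 10.0.0.2 (expiry=2+1=3). clock=2
Op 5: tick 2 -> clock=4. purged={b.com}
Op 6: tick 4 -> clock=8. purged={a.com}
Op 7: insert b.com -> 10.0.0.2 (expiry=8+1=9). clock=8
Op 8: tick 5 -> clock=13. purged={b.com}
lookup a.com: not in cache (expired or never inserted)

Answer: NXDOMAIN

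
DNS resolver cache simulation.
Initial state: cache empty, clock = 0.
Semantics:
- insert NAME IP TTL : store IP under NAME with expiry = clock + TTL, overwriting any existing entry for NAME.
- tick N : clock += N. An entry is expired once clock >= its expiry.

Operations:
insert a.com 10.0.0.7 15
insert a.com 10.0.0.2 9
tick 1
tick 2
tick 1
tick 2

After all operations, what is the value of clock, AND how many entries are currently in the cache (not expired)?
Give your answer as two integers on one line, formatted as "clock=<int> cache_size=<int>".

Op 1: insert a.com -> 10.0.0.7 (expiry=0+15=15). clock=0
Op 2: insert a.com -> 10.0.0.2 (expiry=0+9=9). clock=0
Op 3: tick 1 -> clock=1.
Op 4: tick 2 -> clock=3.
Op 5: tick 1 -> clock=4.
Op 6: tick 2 -> clock=6.
Final clock = 6
Final cache (unexpired): {a.com} -> size=1

Answer: clock=6 cache_size=1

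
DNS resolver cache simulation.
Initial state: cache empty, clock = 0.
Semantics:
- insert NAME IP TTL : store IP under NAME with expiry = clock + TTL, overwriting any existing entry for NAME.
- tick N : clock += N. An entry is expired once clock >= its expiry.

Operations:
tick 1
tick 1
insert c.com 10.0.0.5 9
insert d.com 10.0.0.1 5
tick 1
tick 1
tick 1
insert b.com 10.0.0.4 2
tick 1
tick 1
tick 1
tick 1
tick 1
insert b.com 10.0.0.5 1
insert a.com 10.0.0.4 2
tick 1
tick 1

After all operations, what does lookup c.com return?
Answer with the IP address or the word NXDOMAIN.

Op 1: tick 1 -> clock=1.
Op 2: tick 1 -> clock=2.
Op 3: insert c.com -> 10.0.0.5 (expiry=2+9=11). clock=2
Op 4: insert d.com -> 10.0.0.1 (expiry=2+5=7). clock=2
Op 5: tick 1 -> clock=3.
Op 6: tick 1 -> clock=4.
Op 7: tick 1 -> clock=5.
Op 8: insert b.com -> 10.0.0.4 (expiry=5+2=7). clock=5
Op 9: tick 1 -> clock=6.
Op 10: tick 1 -> clock=7. purged={b.com,d.com}
Op 11: tick 1 -> clock=8.
Op 12: tick 1 -> clock=9.
Op 13: tick 1 -> clock=10.
Op 14: insert b.com -> 10.0.0.5 (expiry=10+1=11). clock=10
Op 15: insert a.com -> 10.0.0.4 (expiry=10+2=12). clock=10
Op 16: tick 1 -> clock=11. purged={b.com,c.com}
Op 17: tick 1 -> clock=12. purged={a.com}
lookup c.com: not in cache (expired or never inserted)

Answer: NXDOMAIN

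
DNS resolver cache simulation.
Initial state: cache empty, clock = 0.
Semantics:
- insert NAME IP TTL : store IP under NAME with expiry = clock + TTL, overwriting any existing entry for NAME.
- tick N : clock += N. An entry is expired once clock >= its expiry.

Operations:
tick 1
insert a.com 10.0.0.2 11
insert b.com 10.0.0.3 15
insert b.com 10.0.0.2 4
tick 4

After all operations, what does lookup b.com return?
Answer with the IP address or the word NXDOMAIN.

Answer: NXDOMAIN

Derivation:
Op 1: tick 1 -> clock=1.
Op 2: insert a.com -> 10.0.0.2 (expiry=1+11=12). clock=1
Op 3: insert b.com -> 10.0.0.3 (expiry=1+15=16). clock=1
Op 4: insert b.com -> 10.0.0.2 (expiry=1+4=5). clock=1
Op 5: tick 4 -> clock=5. purged={b.com}
lookup b.com: not in cache (expired or never inserted)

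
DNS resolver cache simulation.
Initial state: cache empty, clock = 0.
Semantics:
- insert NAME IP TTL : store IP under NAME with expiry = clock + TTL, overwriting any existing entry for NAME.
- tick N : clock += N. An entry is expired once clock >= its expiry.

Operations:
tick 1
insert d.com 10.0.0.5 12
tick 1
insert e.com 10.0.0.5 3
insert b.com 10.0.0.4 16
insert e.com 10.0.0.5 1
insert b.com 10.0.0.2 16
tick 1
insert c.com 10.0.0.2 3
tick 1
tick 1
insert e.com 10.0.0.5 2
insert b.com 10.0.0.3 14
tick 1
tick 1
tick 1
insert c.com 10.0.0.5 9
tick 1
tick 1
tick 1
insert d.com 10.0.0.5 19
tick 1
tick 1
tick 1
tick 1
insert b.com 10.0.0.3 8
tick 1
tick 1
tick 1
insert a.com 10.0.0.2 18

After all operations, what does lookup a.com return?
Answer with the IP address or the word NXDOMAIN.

Answer: 10.0.0.2

Derivation:
Op 1: tick 1 -> clock=1.
Op 2: insert d.com -> 10.0.0.5 (expiry=1+12=13). clock=1
Op 3: tick 1 -> clock=2.
Op 4: insert e.com -> 10.0.0.5 (expiry=2+3=5). clock=2
Op 5: insert b.com -> 10.0.0.4 (expiry=2+16=18). clock=2
Op 6: insert e.com -> 10.0.0.5 (expiry=2+1=3). clock=2
Op 7: insert b.com -> 10.0.0.2 (expiry=2+16=18). clock=2
Op 8: tick 1 -> clock=3. purged={e.com}
Op 9: insert c.com -> 10.0.0.2 (expiry=3+3=6). clock=3
Op 10: tick 1 -> clock=4.
Op 11: tick 1 -> clock=5.
Op 12: insert e.com -> 10.0.0.5 (expiry=5+2=7). clock=5
Op 13: insert b.com -> 10.0.0.3 (expiry=5+14=19). clock=5
Op 14: tick 1 -> clock=6. purged={c.com}
Op 15: tick 1 -> clock=7. purged={e.com}
Op 16: tick 1 -> clock=8.
Op 17: insert c.com -> 10.0.0.5 (expiry=8+9=17). clock=8
Op 18: tick 1 -> clock=9.
Op 19: tick 1 -> clock=10.
Op 20: tick 1 -> clock=11.
Op 21: insert d.com -> 10.0.0.5 (expiry=11+19=30). clock=11
Op 22: tick 1 -> clock=12.
Op 23: tick 1 -> clock=13.
Op 24: tick 1 -> clock=14.
Op 25: tick 1 -> clock=15.
Op 26: insert b.com -> 10.0.0.3 (expiry=15+8=23). clock=15
Op 27: tick 1 -> clock=16.
Op 28: tick 1 -> clock=17. purged={c.com}
Op 29: tick 1 -> clock=18.
Op 30: insert a.com -> 10.0.0.2 (expiry=18+18=36). clock=18
lookup a.com: present, ip=10.0.0.2 expiry=36 > clock=18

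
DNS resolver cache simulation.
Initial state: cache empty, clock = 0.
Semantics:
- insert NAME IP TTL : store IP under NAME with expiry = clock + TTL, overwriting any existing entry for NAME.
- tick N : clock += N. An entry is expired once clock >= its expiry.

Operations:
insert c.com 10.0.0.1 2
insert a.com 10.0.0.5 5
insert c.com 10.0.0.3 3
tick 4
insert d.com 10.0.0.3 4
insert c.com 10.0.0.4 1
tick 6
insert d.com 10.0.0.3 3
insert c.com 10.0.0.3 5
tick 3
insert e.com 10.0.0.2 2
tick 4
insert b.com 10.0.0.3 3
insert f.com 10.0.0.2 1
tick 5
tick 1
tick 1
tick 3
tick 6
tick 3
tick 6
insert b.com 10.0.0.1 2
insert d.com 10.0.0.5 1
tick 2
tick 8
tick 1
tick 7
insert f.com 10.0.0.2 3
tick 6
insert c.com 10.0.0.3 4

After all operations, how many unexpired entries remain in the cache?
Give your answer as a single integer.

Op 1: insert c.com -> 10.0.0.1 (expiry=0+2=2). clock=0
Op 2: insert a.com -> 10.0.0.5 (expiry=0+5=5). clock=0
Op 3: insert c.com -> 10.0.0.3 (expiry=0+3=3). clock=0
Op 4: tick 4 -> clock=4. purged={c.com}
Op 5: insert d.com -> 10.0.0.3 (expiry=4+4=8). clock=4
Op 6: insert c.com -> 10.0.0.4 (expiry=4+1=5). clock=4
Op 7: tick 6 -> clock=10. purged={a.com,c.com,d.com}
Op 8: insert d.com -> 10.0.0.3 (expiry=10+3=13). clock=10
Op 9: insert c.com -> 10.0.0.3 (expiry=10+5=15). clock=10
Op 10: tick 3 -> clock=13. purged={d.com}
Op 11: insert e.com -> 10.0.0.2 (expiry=13+2=15). clock=13
Op 12: tick 4 -> clock=17. purged={c.com,e.com}
Op 13: insert b.com -> 10.0.0.3 (expiry=17+3=20). clock=17
Op 14: insert f.com -> 10.0.0.2 (expiry=17+1=18). clock=17
Op 15: tick 5 -> clock=22. purged={b.com,f.com}
Op 16: tick 1 -> clock=23.
Op 17: tick 1 -> clock=24.
Op 18: tick 3 -> clock=27.
Op 19: tick 6 -> clock=33.
Op 20: tick 3 -> clock=36.
Op 21: tick 6 -> clock=42.
Op 22: insert b.com -> 10.0.0.1 (expiry=42+2=44). clock=42
Op 23: insert d.com -> 10.0.0.5 (expiry=42+1=43). clock=42
Op 24: tick 2 -> clock=44. purged={b.com,d.com}
Op 25: tick 8 -> clock=52.
Op 26: tick 1 -> clock=53.
Op 27: tick 7 -> clock=60.
Op 28: insert f.com -> 10.0.0.2 (expiry=60+3=63). clock=60
Op 29: tick 6 -> clock=66. purged={f.com}
Op 30: insert c.com -> 10.0.0.3 (expiry=66+4=70). clock=66
Final cache (unexpired): {c.com} -> size=1

Answer: 1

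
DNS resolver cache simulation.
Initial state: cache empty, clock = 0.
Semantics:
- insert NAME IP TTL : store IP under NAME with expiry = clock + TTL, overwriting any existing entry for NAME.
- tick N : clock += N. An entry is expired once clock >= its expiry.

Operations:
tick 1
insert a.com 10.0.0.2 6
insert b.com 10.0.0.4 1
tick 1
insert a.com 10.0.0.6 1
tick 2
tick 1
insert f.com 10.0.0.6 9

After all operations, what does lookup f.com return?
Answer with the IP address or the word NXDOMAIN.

Op 1: tick 1 -> clock=1.
Op 2: insert a.com -> 10.0.0.2 (expiry=1+6=7). clock=1
Op 3: insert b.com -> 10.0.0.4 (expiry=1+1=2). clock=1
Op 4: tick 1 -> clock=2. purged={b.com}
Op 5: insert a.com -> 10.0.0.6 (expiry=2+1=3). clock=2
Op 6: tick 2 -> clock=4. purged={a.com}
Op 7: tick 1 -> clock=5.
Op 8: insert f.com -> 10.0.0.6 (expiry=5+9=14). clock=5
lookup f.com: present, ip=10.0.0.6 expiry=14 > clock=5

Answer: 10.0.0.6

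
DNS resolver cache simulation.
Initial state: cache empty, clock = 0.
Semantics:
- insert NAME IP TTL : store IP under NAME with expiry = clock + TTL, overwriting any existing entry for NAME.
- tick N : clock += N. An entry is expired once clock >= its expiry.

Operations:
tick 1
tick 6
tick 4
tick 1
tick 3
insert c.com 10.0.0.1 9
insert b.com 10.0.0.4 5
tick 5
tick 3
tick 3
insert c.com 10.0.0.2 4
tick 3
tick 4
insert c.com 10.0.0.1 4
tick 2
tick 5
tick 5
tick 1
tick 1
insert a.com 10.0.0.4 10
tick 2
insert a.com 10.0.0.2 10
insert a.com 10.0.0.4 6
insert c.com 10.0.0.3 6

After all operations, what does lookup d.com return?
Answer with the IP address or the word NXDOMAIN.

Op 1: tick 1 -> clock=1.
Op 2: tick 6 -> clock=7.
Op 3: tick 4 -> clock=11.
Op 4: tick 1 -> clock=12.
Op 5: tick 3 -> clock=15.
Op 6: insert c.com -> 10.0.0.1 (expiry=15+9=24). clock=15
Op 7: insert b.com -> 10.0.0.4 (expiry=15+5=20). clock=15
Op 8: tick 5 -> clock=20. purged={b.com}
Op 9: tick 3 -> clock=23.
Op 10: tick 3 -> clock=26. purged={c.com}
Op 11: insert c.com -> 10.0.0.2 (expiry=26+4=30). clock=26
Op 12: tick 3 -> clock=29.
Op 13: tick 4 -> clock=33. purged={c.com}
Op 14: insert c.com -> 10.0.0.1 (expiry=33+4=37). clock=33
Op 15: tick 2 -> clock=35.
Op 16: tick 5 -> clock=40. purged={c.com}
Op 17: tick 5 -> clock=45.
Op 18: tick 1 -> clock=46.
Op 19: tick 1 -> clock=47.
Op 20: insert a.com -> 10.0.0.4 (expiry=47+10=57). clock=47
Op 21: tick 2 -> clock=49.
Op 22: insert a.com -> 10.0.0.2 (expiry=49+10=59). clock=49
Op 23: insert a.com -> 10.0.0.4 (expiry=49+6=55). clock=49
Op 24: insert c.com -> 10.0.0.3 (expiry=49+6=55). clock=49
lookup d.com: not in cache (expired or never inserted)

Answer: NXDOMAIN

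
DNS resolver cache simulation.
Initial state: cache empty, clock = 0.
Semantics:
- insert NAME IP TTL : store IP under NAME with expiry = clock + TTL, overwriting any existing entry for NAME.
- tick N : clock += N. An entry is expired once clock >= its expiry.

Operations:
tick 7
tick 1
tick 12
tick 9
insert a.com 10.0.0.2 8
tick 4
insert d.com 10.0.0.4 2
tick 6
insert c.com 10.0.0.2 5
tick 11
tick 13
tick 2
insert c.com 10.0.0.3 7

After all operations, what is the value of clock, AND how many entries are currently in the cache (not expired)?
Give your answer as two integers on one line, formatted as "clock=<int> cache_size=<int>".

Op 1: tick 7 -> clock=7.
Op 2: tick 1 -> clock=8.
Op 3: tick 12 -> clock=20.
Op 4: tick 9 -> clock=29.
Op 5: insert a.com -> 10.0.0.2 (expiry=29+8=37). clock=29
Op 6: tick 4 -> clock=33.
Op 7: insert d.com -> 10.0.0.4 (expiry=33+2=35). clock=33
Op 8: tick 6 -> clock=39. purged={a.com,d.com}
Op 9: insert c.com -> 10.0.0.2 (expiry=39+5=44). clock=39
Op 10: tick 11 -> clock=50. purged={c.com}
Op 11: tick 13 -> clock=63.
Op 12: tick 2 -> clock=65.
Op 13: insert c.com -> 10.0.0.3 (expiry=65+7=72). clock=65
Final clock = 65
Final cache (unexpired): {c.com} -> size=1

Answer: clock=65 cache_size=1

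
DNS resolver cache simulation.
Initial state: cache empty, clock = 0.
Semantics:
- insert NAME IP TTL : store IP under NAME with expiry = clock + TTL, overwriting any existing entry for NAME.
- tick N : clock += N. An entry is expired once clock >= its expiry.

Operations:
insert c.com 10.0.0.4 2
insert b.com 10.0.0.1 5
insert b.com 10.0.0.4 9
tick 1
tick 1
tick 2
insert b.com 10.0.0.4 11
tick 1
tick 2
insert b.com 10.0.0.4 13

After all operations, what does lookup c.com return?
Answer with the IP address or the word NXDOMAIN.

Answer: NXDOMAIN

Derivation:
Op 1: insert c.com -> 10.0.0.4 (expiry=0+2=2). clock=0
Op 2: insert b.com -> 10.0.0.1 (expiry=0+5=5). clock=0
Op 3: insert b.com -> 10.0.0.4 (expiry=0+9=9). clock=0
Op 4: tick 1 -> clock=1.
Op 5: tick 1 -> clock=2. purged={c.com}
Op 6: tick 2 -> clock=4.
Op 7: insert b.com -> 10.0.0.4 (expiry=4+11=15). clock=4
Op 8: tick 1 -> clock=5.
Op 9: tick 2 -> clock=7.
Op 10: insert b.com -> 10.0.0.4 (expiry=7+13=20). clock=7
lookup c.com: not in cache (expired or never inserted)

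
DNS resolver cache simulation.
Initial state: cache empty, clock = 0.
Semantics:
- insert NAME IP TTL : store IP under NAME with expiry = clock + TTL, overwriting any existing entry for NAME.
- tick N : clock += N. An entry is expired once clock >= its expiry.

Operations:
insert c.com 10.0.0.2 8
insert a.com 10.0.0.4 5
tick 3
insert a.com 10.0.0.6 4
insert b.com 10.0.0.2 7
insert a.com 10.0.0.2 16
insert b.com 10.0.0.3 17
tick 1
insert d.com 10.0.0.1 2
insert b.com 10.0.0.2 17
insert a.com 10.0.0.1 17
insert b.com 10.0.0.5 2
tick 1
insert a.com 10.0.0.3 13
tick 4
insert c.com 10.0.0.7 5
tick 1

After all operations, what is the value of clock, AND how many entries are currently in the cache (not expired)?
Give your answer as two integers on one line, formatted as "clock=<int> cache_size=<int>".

Answer: clock=10 cache_size=2

Derivation:
Op 1: insert c.com -> 10.0.0.2 (expiry=0+8=8). clock=0
Op 2: insert a.com -> 10.0.0.4 (expiry=0+5=5). clock=0
Op 3: tick 3 -> clock=3.
Op 4: insert a.com -> 10.0.0.6 (expiry=3+4=7). clock=3
Op 5: insert b.com -> 10.0.0.2 (expiry=3+7=10). clock=3
Op 6: insert a.com -> 10.0.0.2 (expiry=3+16=19). clock=3
Op 7: insert b.com -> 10.0.0.3 (expiry=3+17=20). clock=3
Op 8: tick 1 -> clock=4.
Op 9: insert d.com -> 10.0.0.1 (expiry=4+2=6). clock=4
Op 10: insert b.com -> 10.0.0.2 (expiry=4+17=21). clock=4
Op 11: insert a.com -> 10.0.0.1 (expiry=4+17=21). clock=4
Op 12: insert b.com -> 10.0.0.5 (expiry=4+2=6). clock=4
Op 13: tick 1 -> clock=5.
Op 14: insert a.com -> 10.0.0.3 (expiry=5+13=18). clock=5
Op 15: tick 4 -> clock=9. purged={b.com,c.com,d.com}
Op 16: insert c.com -> 10.0.0.7 (expiry=9+5=14). clock=9
Op 17: tick 1 -> clock=10.
Final clock = 10
Final cache (unexpired): {a.com,c.com} -> size=2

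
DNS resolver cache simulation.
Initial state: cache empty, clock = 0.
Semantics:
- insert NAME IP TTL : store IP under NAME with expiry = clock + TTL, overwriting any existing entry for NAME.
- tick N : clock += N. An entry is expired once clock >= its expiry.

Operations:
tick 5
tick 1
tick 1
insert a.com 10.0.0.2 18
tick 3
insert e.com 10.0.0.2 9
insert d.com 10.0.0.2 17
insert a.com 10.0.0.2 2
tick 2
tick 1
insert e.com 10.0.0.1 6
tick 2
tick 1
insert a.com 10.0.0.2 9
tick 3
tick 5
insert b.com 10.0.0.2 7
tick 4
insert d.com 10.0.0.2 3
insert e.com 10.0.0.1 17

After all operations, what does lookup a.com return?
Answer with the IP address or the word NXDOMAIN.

Op 1: tick 5 -> clock=5.
Op 2: tick 1 -> clock=6.
Op 3: tick 1 -> clock=7.
Op 4: insert a.com -> 10.0.0.2 (expiry=7+18=25). clock=7
Op 5: tick 3 -> clock=10.
Op 6: insert e.com -> 10.0.0.2 (expiry=10+9=19). clock=10
Op 7: insert d.com -> 10.0.0.2 (expiry=10+17=27). clock=10
Op 8: insert a.com -> 10.0.0.2 (expiry=10+2=12). clock=10
Op 9: tick 2 -> clock=12. purged={a.com}
Op 10: tick 1 -> clock=13.
Op 11: insert e.com -> 10.0.0.1 (expiry=13+6=19). clock=13
Op 12: tick 2 -> clock=15.
Op 13: tick 1 -> clock=16.
Op 14: insert a.com -> 10.0.0.2 (expiry=16+9=25). clock=16
Op 15: tick 3 -> clock=19. purged={e.com}
Op 16: tick 5 -> clock=24.
Op 17: insert b.com -> 10.0.0.2 (expiry=24+7=31). clock=24
Op 18: tick 4 -> clock=28. purged={a.com,d.com}
Op 19: insert d.com -> 10.0.0.2 (expiry=28+3=31). clock=28
Op 20: insert e.com -> 10.0.0.1 (expiry=28+17=45). clock=28
lookup a.com: not in cache (expired or never inserted)

Answer: NXDOMAIN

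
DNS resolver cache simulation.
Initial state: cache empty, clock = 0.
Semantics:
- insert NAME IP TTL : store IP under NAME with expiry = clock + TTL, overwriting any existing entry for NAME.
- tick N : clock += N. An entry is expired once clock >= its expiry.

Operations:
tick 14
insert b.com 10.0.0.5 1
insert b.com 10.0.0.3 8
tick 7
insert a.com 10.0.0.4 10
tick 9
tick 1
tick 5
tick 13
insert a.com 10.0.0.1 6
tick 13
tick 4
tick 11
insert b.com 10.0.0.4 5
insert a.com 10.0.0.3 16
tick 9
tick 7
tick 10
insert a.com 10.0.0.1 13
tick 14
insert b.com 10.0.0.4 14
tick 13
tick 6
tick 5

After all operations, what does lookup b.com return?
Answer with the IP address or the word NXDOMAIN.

Op 1: tick 14 -> clock=14.
Op 2: insert b.com -> 10.0.0.5 (expiry=14+1=15). clock=14
Op 3: insert b.com -> 10.0.0.3 (expiry=14+8=22). clock=14
Op 4: tick 7 -> clock=21.
Op 5: insert a.com -> 10.0.0.4 (expiry=21+10=31). clock=21
Op 6: tick 9 -> clock=30. purged={b.com}
Op 7: tick 1 -> clock=31. purged={a.com}
Op 8: tick 5 -> clock=36.
Op 9: tick 13 -> clock=49.
Op 10: insert a.com -> 10.0.0.1 (expiry=49+6=55). clock=49
Op 11: tick 13 -> clock=62. purged={a.com}
Op 12: tick 4 -> clock=66.
Op 13: tick 11 -> clock=77.
Op 14: insert b.com -> 10.0.0.4 (expiry=77+5=82). clock=77
Op 15: insert a.com -> 10.0.0.3 (expiry=77+16=93). clock=77
Op 16: tick 9 -> clock=86. purged={b.com}
Op 17: tick 7 -> clock=93. purged={a.com}
Op 18: tick 10 -> clock=103.
Op 19: insert a.com -> 10.0.0.1 (expiry=103+13=116). clock=103
Op 20: tick 14 -> clock=117. purged={a.com}
Op 21: insert b.com -> 10.0.0.4 (expiry=117+14=131). clock=117
Op 22: tick 13 -> clock=130.
Op 23: tick 6 -> clock=136. purged={b.com}
Op 24: tick 5 -> clock=141.
lookup b.com: not in cache (expired or never inserted)

Answer: NXDOMAIN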